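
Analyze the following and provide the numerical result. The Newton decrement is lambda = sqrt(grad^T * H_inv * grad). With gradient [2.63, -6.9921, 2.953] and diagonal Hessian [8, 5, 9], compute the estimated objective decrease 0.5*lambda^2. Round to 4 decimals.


Step 1: H is diagonal, so H^(-1) * g = [0.3288, -1.3984, 0.3281].
Step 2: g^T H^(-1) g = sum_i g_i^2 / H_ii
  = (2.63)^2/8 + (-6.9921)^2/5 + (2.953)^2/9
  = 0.8646 + 9.7779 + 0.9689 = 11.6114
Step 3: Objective decrease = 0.5 * g^T H^(-1) g = 5.8057


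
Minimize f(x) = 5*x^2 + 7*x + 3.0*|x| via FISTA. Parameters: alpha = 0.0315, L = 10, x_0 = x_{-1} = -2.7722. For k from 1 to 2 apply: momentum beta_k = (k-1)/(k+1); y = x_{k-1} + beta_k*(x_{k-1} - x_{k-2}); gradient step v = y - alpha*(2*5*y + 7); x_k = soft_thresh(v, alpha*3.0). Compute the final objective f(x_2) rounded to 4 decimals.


FISTA on f(x) = 5*x^2 + 7*x + 3.0*|x|
L = 10, alpha = 0.0315
Iteration 1: beta = 0.0, y = -2.7722 + 0.0*(-2.7722 + 2.7722) = -2.7722
  grad(y) = -20.722, v = y - alpha*grad = -2.1195
  prox(v) = soft_thresh(-2.1195, 0.0945) = -2.025
Iteration 2: beta = 0.3333, y = -2.025 + 0.3333*(-2.025 + 2.7722) = -1.7759
  grad(y) = -10.7588, v = y - alpha*grad = -1.437
  prox(v) = soft_thresh(-1.437, 0.0945) = -1.3425
f(x_2) = 5*(-1.3425)^2 + 7*(-1.3425) + 3.0*|-1.3425| = 3.6413


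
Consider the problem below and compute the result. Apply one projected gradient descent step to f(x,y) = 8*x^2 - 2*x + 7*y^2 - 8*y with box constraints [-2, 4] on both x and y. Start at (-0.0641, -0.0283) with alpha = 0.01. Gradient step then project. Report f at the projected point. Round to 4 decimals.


Step 1: Compute gradient at (-0.0641, -0.0283).
grad_x = 2*8*-0.0641 - 2 = -3.0256
grad_y = 2*7*-0.0283 - 8 = -8.3962
Step 2: Gradient step.
x_raw = -0.0641 - 0.01*-3.0256 = -0.0338
y_raw = -0.0283 - 0.01*-8.3962 = 0.0557
Step 3: Project onto [-2, 4].
x_proj = clip(-0.0338) = -0.0338
y_proj = clip(0.0557) = 0.0557
Step 4: Evaluate f.
f(-0.0338, 0.0557) = -0.3468


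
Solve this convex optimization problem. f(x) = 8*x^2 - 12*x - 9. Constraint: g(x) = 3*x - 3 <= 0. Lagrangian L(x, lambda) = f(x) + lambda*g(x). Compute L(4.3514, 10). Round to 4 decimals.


Step 1: Evaluate f(x).
f(4.3514) = 8*4.3514^2 - 12*4.3514 - 9 = 90.2607
Step 2: Evaluate g(x).
g(4.3514) = 3*4.3514 - 3 = 10.0542
Step 3: Compute Lagrangian.
L = 90.2607 + 10*10.0542 = 190.8027


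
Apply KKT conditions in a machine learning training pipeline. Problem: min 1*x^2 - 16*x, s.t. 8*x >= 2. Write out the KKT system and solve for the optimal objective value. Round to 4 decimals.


Step 1: Try lambda = 0 (constraint inactive).
Stationarity: 2*1*x - 16 = 0
x* = 16/(2*1) = 8.0
Check constraint: 8*8.0 = 64.0 >= 2 -- satisfied.
Step 2: Compute optimal value.
f(x*) = 1*8.0^2 - 16*8.0 = -64.0


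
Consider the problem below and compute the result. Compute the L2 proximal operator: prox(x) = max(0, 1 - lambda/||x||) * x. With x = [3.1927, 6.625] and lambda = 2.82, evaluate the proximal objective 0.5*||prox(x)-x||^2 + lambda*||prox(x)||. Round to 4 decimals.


Step 1: Compute ||x||.
||x|| = 7.3542
Step 2: Compute scaling factor.
scale = max(0, 1 - 2.82/7.3542) = 0.6165
Step 3: prox(x) = [1.9684, 4.0846]
||prox(x)|| = 4.5342
Step 4: Proximal objective.
0.5*||prox-x||^2 = 3.9762
lambda*||prox|| = 12.7864
Total = 16.7626


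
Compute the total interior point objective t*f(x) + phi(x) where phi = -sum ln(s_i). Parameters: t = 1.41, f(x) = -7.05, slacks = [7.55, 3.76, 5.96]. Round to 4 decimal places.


Step 1: Compute log-barrier.
ln values: [2.0215, 1.3244, 1.7851]
phi = -(2.0215 + 1.3244 + 1.7851) = -5.131
Step 2: Compute augmented objective.
t*f(x) = 1.41*-7.05 = -9.9405
Total = -9.9405 - 5.131 = -15.0715


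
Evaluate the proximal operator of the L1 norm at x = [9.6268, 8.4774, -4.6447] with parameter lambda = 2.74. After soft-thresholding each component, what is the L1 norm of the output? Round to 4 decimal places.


Soft-thresholding with lambda = 2.74:
prox(9.6268) = sign(9.6268)*max(|9.6268| - 2.74, 0) = 6.8868
prox(8.4774) = sign(8.4774)*max(|8.4774| - 2.74, 0) = 5.7374
prox(-4.6447) = sign(-4.6447)*max(|-4.6447| - 2.74, 0) = -1.9047
prox(x) = [6.8868, 5.7374, -1.9047]
||prox(x)||_1 = 6.8868 + 5.7374 + 1.9047 = 14.5289


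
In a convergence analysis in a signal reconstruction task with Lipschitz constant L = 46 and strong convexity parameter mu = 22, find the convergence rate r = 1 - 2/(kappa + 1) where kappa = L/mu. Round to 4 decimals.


Step 1: Compute the condition number.
kappa = L/mu = 46/22 = 2.0909
Step 2: Compute the convergence rate.
r = 1 - 2/(kappa + 1) = 1 - 2*mu/(L + mu) = (L - mu)/(L + mu) = 24/68 = 0.3529


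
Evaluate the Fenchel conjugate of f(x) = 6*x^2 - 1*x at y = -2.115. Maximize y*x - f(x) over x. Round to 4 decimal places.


f*(y) = sup_x {y*x - a*x^2 - b*x} = sup_x {(y-b)*x - a*x^2}
FOC: (y - b) - 2a*x = 0 => x* = (y - b)/(2a)
x* = (-2.115 + 1)/(2*6) = -0.0929
f*(-2.115) = (y-b)^2/(4a) = (-2.115 + 1)^2/(4*6)
= 1.2432/24 = 0.0518


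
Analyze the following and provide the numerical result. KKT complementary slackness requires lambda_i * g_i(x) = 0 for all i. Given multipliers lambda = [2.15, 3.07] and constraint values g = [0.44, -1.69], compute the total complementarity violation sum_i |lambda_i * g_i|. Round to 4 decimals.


KKT complementary slackness check:
lambda_1 * g_1 = 2.15 * 0.44 = 0.946
lambda_2 * g_2 = 3.07 * -1.69 = -5.1883
Total violation = 0.946 + 5.1883 = 6.1343


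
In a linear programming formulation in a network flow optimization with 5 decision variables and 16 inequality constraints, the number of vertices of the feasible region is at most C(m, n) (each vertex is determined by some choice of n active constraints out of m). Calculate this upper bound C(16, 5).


Each vertex corresponds to some choice of n active constraints out of m, so the number of vertices is at most C(m, n) = m! / (n!(m-n)!).
m = 16, n = 5
Numerator: 16 * 15 * 14 * 13 * 12
Denominator: 5! = 120
C(16, 5) = 4368


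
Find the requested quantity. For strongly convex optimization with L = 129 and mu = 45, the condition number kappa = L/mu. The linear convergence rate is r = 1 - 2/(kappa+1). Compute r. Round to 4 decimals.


Step 1: Compute the condition number.
kappa = L/mu = 129/45 = 2.8667
Step 2: Compute the convergence rate.
r = 1 - 2/(kappa + 1) = 1 - 2*mu/(L + mu) = (L - mu)/(L + mu) = 84/174 = 0.4828


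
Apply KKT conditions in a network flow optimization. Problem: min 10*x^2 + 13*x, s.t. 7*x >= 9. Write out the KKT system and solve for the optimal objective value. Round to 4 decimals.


Step 1: Try lambda = 0 (constraint inactive).
x_unc = -13/(2*10) = -0.65
Check: 7*-0.65 = -4.55 < 9 -- violated!
Step 2: Constraint must be active: 7*x = 9
x* = 9/7 = 1.2857 (rounded; the exact value 9/7 is used below)
lambda = (2*10*(9/7) + 13)/7 = 5.5306
Step 3: Compute optimal value.
f(x*) = 10*(9/7)^2 + 13*(9/7) = 33.2449


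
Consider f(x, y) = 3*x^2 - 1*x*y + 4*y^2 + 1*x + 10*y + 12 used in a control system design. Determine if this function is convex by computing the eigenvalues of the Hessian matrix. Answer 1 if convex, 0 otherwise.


The Hessian of f(x,y) = 3*x^2 - 1*x*y + 4*y^2 + 1*x + 10*y + 12 is:
H = [[6, -1], [-1, 8]]
Trace = 6 + 8 = 14
Determinant = 6*8 - (-1)^2 = 47
Discriminant = (14)^2 - 4*47 = 8.0
Eigenvalues: lambda_1 = 5.5858, lambda_2 = 8.4142
The function is convex.

1


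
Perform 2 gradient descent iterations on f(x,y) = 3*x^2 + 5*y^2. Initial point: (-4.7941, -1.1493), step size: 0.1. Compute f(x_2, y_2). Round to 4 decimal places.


Gradient descent on f(x,y) = 3*x^2 + 5*y^2.
Starting point: (-4.7941, -1.1493), alpha = 0.1
Step 1: grad_x = 2*3*-4.7941 = -28.7646, grad_y = 2*5*-1.1493 = -11.493
  x_1 = -4.7941 - 0.1*-28.7646 = -1.9176
  y_1 = -1.1493 - 0.1*-11.493 = 0.0
Step 2: grad_x = 2*3*-1.9176 = -11.5058, grad_y = 2*5*0.0 = 0.0
  x_2 = -1.9176 - 0.1*-11.5058 = -0.7671
  y_2 = 0.0 - 0.1*0.0 = 0.0
f(-0.7671, 0.0) = 3*(-0.7671)^2 + 5*0.0^2 = 1.7651


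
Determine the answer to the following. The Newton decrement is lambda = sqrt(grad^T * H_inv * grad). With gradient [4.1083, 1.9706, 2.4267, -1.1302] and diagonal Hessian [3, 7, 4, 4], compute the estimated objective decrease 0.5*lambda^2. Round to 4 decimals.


Step 1: H is diagonal, so H^(-1) * g = [1.3694, 0.2815, 0.6067, -0.2826].
Step 2: g^T H^(-1) g = sum_i g_i^2 / H_ii
  = (4.1083)^2/3 + (1.9706)^2/7 + (2.4267)^2/4 + (-1.1302)^2/4
  = 5.626 + 0.5548 + 1.4722 + 0.3193 = 7.9724
Step 3: Objective decrease = 0.5 * g^T H^(-1) g = 3.9862


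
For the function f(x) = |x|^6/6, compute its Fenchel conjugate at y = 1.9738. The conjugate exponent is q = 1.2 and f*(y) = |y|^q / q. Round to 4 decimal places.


The conjugate exponent q satisfies 1/p + 1/q = 1.
p = 6, so q = 6/(6 - 1) = 1.2
|y|^q = 1.9738^1.2 = 2.2613
f*(1.9738) = 2.2613 / 1.2 = 1.8844


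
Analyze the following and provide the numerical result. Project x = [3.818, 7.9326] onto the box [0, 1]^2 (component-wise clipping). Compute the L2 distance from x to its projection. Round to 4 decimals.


Project each component onto [0, 1].
clip(3.818) = 1.0, clip(7.9326) = 1.0
Projection = [1.0, 1.0]
Squared diffs: [7.9411, 48.0609]
Distance = sqrt(56.002) = 7.4835


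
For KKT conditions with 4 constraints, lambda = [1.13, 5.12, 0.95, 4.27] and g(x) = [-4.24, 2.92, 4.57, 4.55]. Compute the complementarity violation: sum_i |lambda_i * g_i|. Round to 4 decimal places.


KKT complementary slackness check:
lambda_1 * g_1 = 1.13 * -4.24 = -4.7912
lambda_2 * g_2 = 5.12 * 2.92 = 14.9504
lambda_3 * g_3 = 0.95 * 4.57 = 4.3415
lambda_4 * g_4 = 4.27 * 4.55 = 19.4285
Total violation = 4.7912 + 14.9504 + 4.3415 + 19.4285 = 43.5116


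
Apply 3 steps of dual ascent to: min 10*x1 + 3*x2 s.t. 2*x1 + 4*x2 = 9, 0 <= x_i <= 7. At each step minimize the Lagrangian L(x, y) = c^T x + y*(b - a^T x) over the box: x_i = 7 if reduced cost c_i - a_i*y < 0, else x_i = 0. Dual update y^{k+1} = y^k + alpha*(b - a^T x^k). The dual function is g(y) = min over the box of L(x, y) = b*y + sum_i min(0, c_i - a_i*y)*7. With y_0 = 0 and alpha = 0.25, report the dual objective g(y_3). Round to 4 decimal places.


Dual ascent for LP: min 10*x1 + 3*x2, 2*x1 + 4*x2 = 9, 0 <= x_i <= 7
Step 1: y^k = 0.0, reduced costs: (10.0, 3.0)
  x^k = (0.0, 0.0), subgradient = b - a^T x = 9.0
  y^{k+1} = 0.0 + 0.25*9.0 = 2.25
Step 2: y^k = 2.25, reduced costs: (5.5, -6.0)
  x^k = (0.0, 7.0), subgradient = b - a^T x = -19.0
  y^{k+1} = 2.25 + 0.25*-19.0 = -2.5
Step 3: y^k = -2.5, reduced costs: (15.0, 13.0)
  x^k = (0.0, 0.0), subgradient = b - a^T x = 9.0
  y^{k+1} = -2.5 + 0.25*9.0 = -0.25
Dual objective at y_3 = -0.25: reduced costs (10.5, 4.0), box minimizer x = (0.0, 0.0)
g(y_3) = b*y + (c1 - a1*y)*x1 + (c2 - a2*y)*x2 = 9*(-0.25) + 10.5*0.0 + 4.0*0.0 = -2.25 + 0.0 + 0.0 = -2.25


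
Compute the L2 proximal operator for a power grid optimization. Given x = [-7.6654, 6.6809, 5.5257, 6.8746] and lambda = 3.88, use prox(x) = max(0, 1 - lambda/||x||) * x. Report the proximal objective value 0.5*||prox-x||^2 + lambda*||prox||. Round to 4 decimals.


Step 1: Compute ||x||.
||x|| = 13.4605
Step 2: Compute scaling factor.
scale = max(0, 1 - 3.88/13.4605) = 0.7118
Step 3: prox(x) = [-5.4558, 4.7551, 3.9329, 4.893]
||prox(x)|| = 9.5805
Step 4: Proximal objective.
0.5*||prox-x||^2 = 7.5272
lambda*||prox|| = 37.1723
Total = 44.6997


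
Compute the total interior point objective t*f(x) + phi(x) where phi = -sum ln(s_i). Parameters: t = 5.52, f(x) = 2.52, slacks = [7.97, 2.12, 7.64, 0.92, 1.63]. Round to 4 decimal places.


Step 1: Compute log-barrier.
ln values: [2.0757, 0.7514, 2.0334, -0.0834, 0.4886]
phi = -(2.0757 + 0.7514 + 2.0334 - 0.0834 + 0.4886) = -5.2657
Step 2: Compute augmented objective.
t*f(x) = 5.52*2.52 = 13.9104
Total = 13.9104 - 5.2657 = 8.6447


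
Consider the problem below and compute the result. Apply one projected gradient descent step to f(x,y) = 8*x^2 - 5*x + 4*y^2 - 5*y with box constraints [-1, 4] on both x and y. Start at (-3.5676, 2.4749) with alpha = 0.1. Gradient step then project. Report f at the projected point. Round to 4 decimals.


Step 1: Compute gradient at (-3.5676, 2.4749).
grad_x = 2*8*-3.5676 - 5 = -62.0816
grad_y = 2*4*2.4749 - 5 = 14.7992
Step 2: Gradient step.
x_raw = -3.5676 - 0.1*-62.0816 = 2.6406
y_raw = 2.4749 - 0.1*14.7992 = 0.995
Step 3: Project onto [-1, 4].
x_proj = clip(2.6406) = 2.6406
y_proj = clip(0.995) = 0.995
Step 4: Evaluate f.
f(2.6406, 0.995) = 41.5627


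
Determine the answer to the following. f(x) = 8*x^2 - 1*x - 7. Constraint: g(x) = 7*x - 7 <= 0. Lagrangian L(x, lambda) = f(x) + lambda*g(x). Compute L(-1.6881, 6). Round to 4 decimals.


Step 1: Evaluate f(x).
f(-1.6881) = 8*(-1.6881)^2 - 1*(-1.6881) - 7 = 17.4856
Step 2: Evaluate g(x).
g(-1.6881) = 7*-1.6881 - 7 = -18.8167
Step 3: Compute Lagrangian.
L = 17.4856 + 6*-18.8167 = -95.4146


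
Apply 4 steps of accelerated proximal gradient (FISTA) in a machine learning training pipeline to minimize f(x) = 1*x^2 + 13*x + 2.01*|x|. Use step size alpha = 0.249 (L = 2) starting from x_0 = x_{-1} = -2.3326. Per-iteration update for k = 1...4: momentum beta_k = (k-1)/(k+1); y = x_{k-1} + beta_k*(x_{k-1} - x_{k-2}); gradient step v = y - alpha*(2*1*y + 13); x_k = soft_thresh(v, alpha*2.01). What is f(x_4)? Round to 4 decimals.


FISTA on f(x) = 1*x^2 + 13*x + 2.01*|x|
L = 2, alpha = 0.249
Iteration 1: beta = 0.0, y = -2.3326 + 0.0*(-2.3326 + 2.3326) = -2.3326
  grad(y) = 8.3348, v = y - alpha*grad = -4.408
  prox(v) = soft_thresh(-4.408, 0.5005) = -3.9075
Iteration 2: beta = 0.3333, y = -3.9075 + 0.3333*(-3.9075 + 2.3326) = -4.4324
  grad(y) = 4.1351, v = y - alpha*grad = -5.4621
  prox(v) = soft_thresh(-5.4621, 0.5005) = -4.9616
Iteration 3: beta = 0.5, y = -4.9616 + 0.5*(-4.9616 + 3.9075) = -5.4886
  grad(y) = 2.0227, v = y - alpha*grad = -5.9923
  prox(v) = soft_thresh(-5.9923, 0.5005) = -5.4918
Iteration 4: beta = 0.6, y = -5.4918 + 0.6*(-5.4918 + 4.9616) = -5.8099
  grad(y) = 1.3801, v = y - alpha*grad = -6.1536
  prox(v) = soft_thresh(-6.1536, 0.5005) = -5.6531
f(x_4) = 1*(-5.6531)^2 + 13*(-5.6531) + 2.01*|-5.6531| = -30.17


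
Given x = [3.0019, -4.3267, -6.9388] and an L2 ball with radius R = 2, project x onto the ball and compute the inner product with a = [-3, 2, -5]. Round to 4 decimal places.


Step 1: Compute ||x|| (intermediates to 6 decimals).
||x|| = sqrt(3.0019^2 + (-4.3267)^2 + (-6.9388)^2) = 8.710837
Step 2: Project.
Since ||x|| > R, scale = R/||x|| = 2/8.710837 = 0.229599, proj(x) = scale * x
proj(x) = [0.689233, -0.993406, -1.593142]
Step 3: Dot product.
a^T * proj(x) = -3*0.689233 + 2*(-0.993406) - 5*(-1.593142) = 3.9112


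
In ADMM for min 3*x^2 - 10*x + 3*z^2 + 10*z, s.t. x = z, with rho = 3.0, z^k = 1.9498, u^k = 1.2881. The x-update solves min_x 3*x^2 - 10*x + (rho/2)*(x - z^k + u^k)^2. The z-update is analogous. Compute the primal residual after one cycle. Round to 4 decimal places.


ADMM iteration with rho = 3.0, z^k = 1.9498, u^k = 1.2881
Step 1: x-update.
Minimize 3*x^2 - 10*x + (3.0/2)*(x - 1.9498 + 1.2881)^2
FOC: (2*3 + 3.0)*x = 10 + 3.0*(1.9498 - 1.2881)
x^{k+1} = 1.3317
Step 2: z-update.
Minimize 3*z^2 + 10*z + (3.0/2)*(1.3317 - z + 1.2881)^2
FOC: (2*3 + 3.0)*z = -10 + 3.0*(1.3317 + 1.2881)
z^{k+1} = -0.2379
Step 3: u-update.
u^{k+1} = 1.2881 + 1.3317 + 0.2379 = 2.8576
Step 4: Primal residual = |1.3317 + 0.2379| = 1.5695


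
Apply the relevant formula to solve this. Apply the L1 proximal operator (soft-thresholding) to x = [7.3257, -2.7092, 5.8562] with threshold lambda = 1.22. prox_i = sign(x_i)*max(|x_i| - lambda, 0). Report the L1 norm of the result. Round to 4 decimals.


Soft-thresholding with lambda = 1.22:
prox(7.3257) = sign(7.3257)*max(|7.3257| - 1.22, 0) = 6.1057
prox(-2.7092) = sign(-2.7092)*max(|-2.7092| - 1.22, 0) = -1.4892
prox(5.8562) = sign(5.8562)*max(|5.8562| - 1.22, 0) = 4.6362
prox(x) = [6.1057, -1.4892, 4.6362]
||prox(x)||_1 = 6.1057 + 1.4892 + 4.6362 = 12.2311


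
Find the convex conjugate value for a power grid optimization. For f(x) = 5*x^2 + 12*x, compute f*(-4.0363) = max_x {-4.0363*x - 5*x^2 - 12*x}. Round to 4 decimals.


f*(y) = sup_x {y*x - a*x^2 - b*x} = sup_x {(y-b)*x - a*x^2}
FOC: (y - b) - 2a*x = 0 => x* = (y - b)/(2a)
x* = (-4.0363 - 12)/(2*5) = -1.6036
f*(-4.0363) = (y-b)^2/(4a) = (-4.0363 - 12)^2/(4*5)
= 257.1629/20 = 12.8581


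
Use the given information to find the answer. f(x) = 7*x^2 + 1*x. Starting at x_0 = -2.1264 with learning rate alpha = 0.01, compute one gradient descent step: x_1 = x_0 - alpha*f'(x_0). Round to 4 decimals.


We compute the gradient at x_0 and apply the update.
f'(x) = 14*x + 1
f'(-2.1264) = 14*-2.1264 + 1 = -28.7696
x_1 = -2.1264 - 0.01*-28.7696 = -1.8387


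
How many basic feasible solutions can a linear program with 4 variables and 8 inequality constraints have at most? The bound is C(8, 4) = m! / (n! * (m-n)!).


Each vertex corresponds to some choice of n active constraints out of m, so the number of vertices is at most C(m, n) = m! / (n!(m-n)!).
m = 8, n = 4
Numerator: 8 * 7 * 6 * 5
Denominator: 4! = 24
C(8, 4) = 70


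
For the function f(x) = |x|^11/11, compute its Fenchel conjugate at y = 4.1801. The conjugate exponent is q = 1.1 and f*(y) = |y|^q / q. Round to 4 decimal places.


The conjugate exponent q satisfies 1/p + 1/q = 1.
p = 11, so q = 11/(11 - 1) = 1.1
|y|^q = 4.1801^1.1 = 4.8229
f*(4.1801) = 4.8229 / 1.1 = 4.3844


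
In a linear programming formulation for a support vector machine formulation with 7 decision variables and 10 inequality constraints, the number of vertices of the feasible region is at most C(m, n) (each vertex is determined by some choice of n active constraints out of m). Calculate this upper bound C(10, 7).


Each vertex corresponds to some choice of n active constraints out of m, so the number of vertices is at most C(m, n) = m! / (n!(m-n)!).
m = 10, n = 7
Numerator: 10 * 9 * 8 * 7 * 6 * 5 * 4
Denominator: 7! = 5040
C(10, 7) = 120


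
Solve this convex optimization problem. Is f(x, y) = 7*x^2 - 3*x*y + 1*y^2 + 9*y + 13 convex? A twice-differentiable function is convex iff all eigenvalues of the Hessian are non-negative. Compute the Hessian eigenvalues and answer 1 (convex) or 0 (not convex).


The Hessian of f(x,y) = 7*x^2 - 3*x*y + 1*y^2 + 9*y + 13 is:
H = [[14, -3], [-3, 2]]
Trace = 14 + 2 = 16
Determinant = 14*2 - (-3)^2 = 19
Discriminant = (16)^2 - 4*19 = 180.0
Eigenvalues: lambda_1 = 1.2918, lambda_2 = 14.7082
The function is convex.

1


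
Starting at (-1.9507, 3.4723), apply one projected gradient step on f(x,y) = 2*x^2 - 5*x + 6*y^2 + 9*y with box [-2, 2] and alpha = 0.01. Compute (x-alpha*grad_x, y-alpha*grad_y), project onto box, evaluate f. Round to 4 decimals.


Step 1: Compute gradient at (-1.9507, 3.4723).
grad_x = 2*2*-1.9507 - 5 = -12.8028
grad_y = 2*6*3.4723 + 9 = 50.6676
Step 2: Gradient step.
x_raw = -1.9507 - 0.01*-12.8028 = -1.8227
y_raw = 3.4723 - 0.01*50.6676 = 2.9656
Step 3: Project onto [-2, 2].
x_proj = clip(-1.8227) = -1.8227
y_proj = clip(2.9656) = 2.0
Step 4: Evaluate f.
f(-1.8227, 2.0) = 57.7576


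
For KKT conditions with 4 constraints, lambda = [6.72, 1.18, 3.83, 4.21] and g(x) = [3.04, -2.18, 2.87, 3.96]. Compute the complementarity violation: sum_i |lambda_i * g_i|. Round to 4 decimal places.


KKT complementary slackness check:
lambda_1 * g_1 = 6.72 * 3.04 = 20.4288
lambda_2 * g_2 = 1.18 * -2.18 = -2.5724
lambda_3 * g_3 = 3.83 * 2.87 = 10.9921
lambda_4 * g_4 = 4.21 * 3.96 = 16.6716
Total violation = 20.4288 + 2.5724 + 10.9921 + 16.6716 = 50.6649


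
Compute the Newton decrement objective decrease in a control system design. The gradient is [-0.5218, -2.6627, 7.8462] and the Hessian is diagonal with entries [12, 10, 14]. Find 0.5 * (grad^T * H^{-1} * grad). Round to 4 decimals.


Step 1: H is diagonal, so H^(-1) * g = [-0.0435, -0.2663, 0.5604].
Step 2: g^T H^(-1) g = sum_i g_i^2 / H_ii
  = (-0.5218)^2/12 + (-2.6627)^2/10 + (7.8462)^2/14
  = 0.0227 + 0.709 + 4.3973 = 5.129
Step 3: Objective decrease = 0.5 * g^T H^(-1) g = 2.5645


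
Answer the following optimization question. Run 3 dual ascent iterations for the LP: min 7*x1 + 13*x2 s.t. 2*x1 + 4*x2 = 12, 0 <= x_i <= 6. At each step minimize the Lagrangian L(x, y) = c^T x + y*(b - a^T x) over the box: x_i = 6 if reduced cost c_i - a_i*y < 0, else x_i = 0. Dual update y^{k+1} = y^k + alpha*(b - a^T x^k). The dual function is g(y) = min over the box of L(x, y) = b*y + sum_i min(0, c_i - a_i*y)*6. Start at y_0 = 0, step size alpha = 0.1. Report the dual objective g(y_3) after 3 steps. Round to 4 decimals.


Dual ascent for LP: min 7*x1 + 13*x2, 2*x1 + 4*x2 = 12, 0 <= x_i <= 6
Step 1: y^k = 0.0, reduced costs: (7.0, 13.0)
  x^k = (0.0, 0.0), subgradient = b - a^T x = 12.0
  y^{k+1} = 0.0 + 0.1*12.0 = 1.2
Step 2: y^k = 1.2, reduced costs: (4.6, 8.2)
  x^k = (0.0, 0.0), subgradient = b - a^T x = 12.0
  y^{k+1} = 1.2 + 0.1*12.0 = 2.4
Step 3: y^k = 2.4, reduced costs: (2.2, 3.4)
  x^k = (0.0, 0.0), subgradient = b - a^T x = 12.0
  y^{k+1} = 2.4 + 0.1*12.0 = 3.6
Dual objective at y_3 = 3.6: reduced costs (-0.2, -1.4), box minimizer x = (6.0, 6.0)
g(y_3) = b*y + (c1 - a1*y)*x1 + (c2 - a2*y)*x2 = 12*3.6 + (-0.2)*6.0 + (-1.4)*6.0 = 43.2 - 1.2 - 8.4 = 33.6


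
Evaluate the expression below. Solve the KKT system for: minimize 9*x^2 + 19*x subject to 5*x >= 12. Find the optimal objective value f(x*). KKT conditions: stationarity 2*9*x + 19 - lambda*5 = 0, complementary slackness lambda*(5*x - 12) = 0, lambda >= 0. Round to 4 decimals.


Step 1: Try lambda = 0 (constraint inactive).
x_unc = -19/(2*9) = -1.0556
Check: 5*-1.0556 = -5.278 < 12 -- violated!
Step 2: Constraint must be active: 5*x = 12
x* = 12/5 = 2.4
lambda = (2*9*2.4 + 19)/5 = 12.44
Step 3: Compute optimal value.
f(x*) = 9*2.4^2 + 19*2.4 = 97.44


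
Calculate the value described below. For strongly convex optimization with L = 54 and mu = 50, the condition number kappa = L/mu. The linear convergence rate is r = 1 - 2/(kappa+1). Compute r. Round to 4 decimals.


Step 1: Compute the condition number.
kappa = L/mu = 54/50 = 1.08
Step 2: Compute the convergence rate.
r = 1 - 2/(kappa + 1) = 1 - 2*mu/(L + mu) = (L - mu)/(L + mu) = 4/104 = 0.0385


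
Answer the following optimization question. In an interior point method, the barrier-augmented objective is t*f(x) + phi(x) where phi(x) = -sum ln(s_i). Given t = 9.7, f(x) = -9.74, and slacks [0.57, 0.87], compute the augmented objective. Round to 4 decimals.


Step 1: Compute log-barrier.
ln values: [-0.5621, -0.1393]
phi = -(-0.5621 - 0.1393) = 0.7014
Step 2: Compute augmented objective.
t*f(x) = 9.7*-9.74 = -94.478
Total = -94.478 + 0.7014 = -93.7766


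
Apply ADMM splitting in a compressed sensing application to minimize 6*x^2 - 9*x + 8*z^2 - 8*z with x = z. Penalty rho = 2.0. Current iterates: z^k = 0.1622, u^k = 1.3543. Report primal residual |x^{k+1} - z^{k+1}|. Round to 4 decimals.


ADMM iteration with rho = 2.0, z^k = 0.1622, u^k = 1.3543
Step 1: x-update.
Minimize 6*x^2 - 9*x + (2.0/2)*(x - 0.1622 + 1.3543)^2
FOC: (2*6 + 2.0)*x = 9 + 2.0*(0.1622 - 1.3543)
x^{k+1} = 0.4726
Step 2: z-update.
Minimize 8*z^2 - 8*z + (2.0/2)*(0.4726 - z + 1.3543)^2
FOC: (2*8 + 2.0)*z = 8 + 2.0*(0.4726 + 1.3543)
z^{k+1} = 0.6474
Step 3: u-update.
u^{k+1} = 1.3543 + 0.4726 - 0.6474 = 1.1794
Step 4: Primal residual = |0.4726 - 0.6474| = 0.1749


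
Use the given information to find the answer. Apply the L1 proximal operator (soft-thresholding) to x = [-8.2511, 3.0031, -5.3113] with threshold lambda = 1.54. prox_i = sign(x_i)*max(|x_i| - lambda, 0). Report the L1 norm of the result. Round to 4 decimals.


Soft-thresholding with lambda = 1.54:
prox(-8.2511) = sign(-8.2511)*max(|-8.2511| - 1.54, 0) = -6.7111
prox(3.0031) = sign(3.0031)*max(|3.0031| - 1.54, 0) = 1.4631
prox(-5.3113) = sign(-5.3113)*max(|-5.3113| - 1.54, 0) = -3.7713
prox(x) = [-6.7111, 1.4631, -3.7713]
||prox(x)||_1 = 6.7111 + 1.4631 + 3.7713 = 11.9455


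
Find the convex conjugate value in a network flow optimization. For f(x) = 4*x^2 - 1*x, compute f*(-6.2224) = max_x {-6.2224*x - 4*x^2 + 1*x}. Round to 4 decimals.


f*(y) = sup_x {y*x - a*x^2 - b*x} = sup_x {(y-b)*x - a*x^2}
FOC: (y - b) - 2a*x = 0 => x* = (y - b)/(2a)
x* = (-6.2224 + 1)/(2*4) = -0.6528
f*(-6.2224) = (y-b)^2/(4a) = (-6.2224 + 1)^2/(4*4)
= 27.2735/16 = 1.7046


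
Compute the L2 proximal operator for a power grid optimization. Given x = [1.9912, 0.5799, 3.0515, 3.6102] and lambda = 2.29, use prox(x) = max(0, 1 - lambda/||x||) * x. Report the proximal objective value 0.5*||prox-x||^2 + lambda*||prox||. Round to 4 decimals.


Step 1: Compute ||x||.
||x|| = 5.162
Step 2: Compute scaling factor.
scale = max(0, 1 - 2.29/5.162) = 0.5564
Step 3: prox(x) = [1.1079, 0.3226, 1.6978, 2.0086]
||prox(x)|| = 2.872
Step 4: Proximal objective.
0.5*||prox-x||^2 = 2.6221
lambda*||prox|| = 6.5769
Total = 9.199


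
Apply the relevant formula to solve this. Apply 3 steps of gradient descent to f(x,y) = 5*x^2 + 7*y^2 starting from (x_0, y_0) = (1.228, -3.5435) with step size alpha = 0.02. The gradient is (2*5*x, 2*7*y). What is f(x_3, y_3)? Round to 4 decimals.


Gradient descent on f(x,y) = 5*x^2 + 7*y^2.
Starting point: (1.228, -3.5435), alpha = 0.02
Step 1: grad_x = 2*5*1.228 = 12.28, grad_y = 2*7*-3.5435 = -49.609
  x_1 = 1.228 - 0.02*12.28 = 0.9824
  y_1 = -3.5435 - 0.02*-49.609 = -2.5513
Step 2: grad_x = 2*5*0.9824 = 9.824, grad_y = 2*7*-2.5513 = -35.7185
  x_2 = 0.9824 - 0.02*9.824 = 0.7859
  y_2 = -2.5513 - 0.02*-35.7185 = -1.837
Step 3: grad_x = 2*5*0.7859 = 7.8592, grad_y = 2*7*-1.837 = -25.7173
  x_3 = 0.7859 - 0.02*7.8592 = 0.6287
  y_3 = -1.837 - 0.02*-25.7173 = -1.3226
f(0.6287, -1.3226) = 5*0.6287^2 + 7*(-1.3226)^2 = 14.2215


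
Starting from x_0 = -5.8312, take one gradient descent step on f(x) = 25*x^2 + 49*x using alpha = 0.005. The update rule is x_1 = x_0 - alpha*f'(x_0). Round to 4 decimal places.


We compute the gradient at x_0 and apply the update.
f'(x) = 50*x + 49
f'(-5.8312) = 50*-5.8312 + 49 = -242.56
x_1 = -5.8312 - 0.005*-242.56 = -4.6184


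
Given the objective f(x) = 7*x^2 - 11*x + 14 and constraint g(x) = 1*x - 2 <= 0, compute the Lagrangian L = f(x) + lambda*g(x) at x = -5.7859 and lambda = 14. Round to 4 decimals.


Step 1: Evaluate f(x).
f(-5.7859) = 7*(-5.7859)^2 - 11*(-5.7859) + 14 = 311.9814
Step 2: Evaluate g(x).
g(-5.7859) = 1*-5.7859 - 2 = -7.7859
Step 3: Compute Lagrangian.
L = 311.9814 + 14*-7.7859 = 202.9788


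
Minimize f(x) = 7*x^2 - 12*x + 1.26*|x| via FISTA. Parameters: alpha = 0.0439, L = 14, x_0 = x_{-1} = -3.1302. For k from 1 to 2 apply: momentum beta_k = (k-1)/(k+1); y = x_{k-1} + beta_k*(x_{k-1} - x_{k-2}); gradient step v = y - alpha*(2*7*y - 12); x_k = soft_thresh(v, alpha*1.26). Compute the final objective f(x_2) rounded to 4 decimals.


FISTA on f(x) = 7*x^2 - 12*x + 1.26*|x|
L = 14, alpha = 0.0439
Iteration 1: beta = 0.0, y = -3.1302 + 0.0*(-3.1302 + 3.1302) = -3.1302
  grad(y) = -55.8228, v = y - alpha*grad = -0.6796
  prox(v) = soft_thresh(-0.6796, 0.0553) = -0.6243
Iteration 2: beta = 0.3333, y = -0.6243 + 0.3333*(-0.6243 + 3.1302) = 0.211
  grad(y) = -9.0453, v = y - alpha*grad = 0.6081
  prox(v) = soft_thresh(0.6081, 0.0553) = 0.5528
f(x_2) = 7*0.5528^2 - 12*0.5528 + 1.26*|0.5528| = -3.798


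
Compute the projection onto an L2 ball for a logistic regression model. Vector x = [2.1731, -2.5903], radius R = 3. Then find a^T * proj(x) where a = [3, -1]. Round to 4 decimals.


Step 1: Compute ||x|| (intermediates to 6 decimals).
||x|| = sqrt(2.1731^2 + (-2.5903)^2) = 3.381127
Step 2: Project.
Since ||x|| > R, scale = R/||x|| = 3/3.381127 = 0.887278, proj(x) = scale * x
proj(x) = [1.928144, -2.298316]
Step 3: Dot product.
a^T * proj(x) = 3*1.928144 - 1*(-2.298316) = 8.0827


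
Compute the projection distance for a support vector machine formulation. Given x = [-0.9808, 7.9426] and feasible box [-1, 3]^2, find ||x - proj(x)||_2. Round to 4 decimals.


Project each component onto [-1, 3].
clip(-0.9808) = -0.9808, clip(7.9426) = 3.0
Projection = [-0.9808, 3.0]
Squared diffs: [0.0, 24.4293]
Distance = sqrt(24.4293) = 4.9426


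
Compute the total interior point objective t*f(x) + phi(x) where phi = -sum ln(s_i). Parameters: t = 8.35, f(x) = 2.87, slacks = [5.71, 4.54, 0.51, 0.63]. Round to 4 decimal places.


Step 1: Compute log-barrier.
ln values: [1.7422, 1.5129, -0.6733, -0.462]
phi = -(1.7422 + 1.5129 - 0.6733 - 0.462) = -2.1198
Step 2: Compute augmented objective.
t*f(x) = 8.35*2.87 = 23.9645
Total = 23.9645 - 2.1198 = 21.8447


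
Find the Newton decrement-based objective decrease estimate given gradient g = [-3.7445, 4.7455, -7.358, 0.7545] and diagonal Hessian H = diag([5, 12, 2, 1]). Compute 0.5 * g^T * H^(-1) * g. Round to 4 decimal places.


Step 1: H is diagonal, so H^(-1) * g = [-0.7489, 0.3955, -3.679, 0.7545].
Step 2: g^T H^(-1) g = sum_i g_i^2 / H_ii
  = (-3.7445)^2/5 + (4.7455)^2/12 + (-7.358)^2/2 + (0.7545)^2/1
  = 2.8043 + 1.8766 + 27.0701 + 0.5693 = 32.3203
Step 3: Objective decrease = 0.5 * g^T H^(-1) g = 16.1601


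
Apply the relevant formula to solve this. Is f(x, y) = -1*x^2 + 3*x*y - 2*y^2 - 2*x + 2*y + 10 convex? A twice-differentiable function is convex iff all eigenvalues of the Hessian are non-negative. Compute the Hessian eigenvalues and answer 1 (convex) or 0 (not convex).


The Hessian of f(x,y) = -1*x^2 + 3*x*y - 2*y^2 - 2*x + 2*y + 10 is:
H = [[-2, 3], [3, -4]]
Trace = -2 - 4 = -6
Determinant = -2*-4 - (3)^2 = -1
Discriminant = (-6)^2 - 4*-1 = 40.0
Eigenvalues: lambda_1 = -6.1623, lambda_2 = 0.1623
The function is not convex.

0


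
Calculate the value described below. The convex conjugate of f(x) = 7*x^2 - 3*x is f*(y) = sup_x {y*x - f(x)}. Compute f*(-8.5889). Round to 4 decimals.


f*(y) = sup_x {y*x - a*x^2 - b*x} = sup_x {(y-b)*x - a*x^2}
FOC: (y - b) - 2a*x = 0 => x* = (y - b)/(2a)
x* = (-8.5889 + 3)/(2*7) = -0.3992
f*(-8.5889) = (y-b)^2/(4a) = (-8.5889 + 3)^2/(4*7)
= 31.2358/28 = 1.1156


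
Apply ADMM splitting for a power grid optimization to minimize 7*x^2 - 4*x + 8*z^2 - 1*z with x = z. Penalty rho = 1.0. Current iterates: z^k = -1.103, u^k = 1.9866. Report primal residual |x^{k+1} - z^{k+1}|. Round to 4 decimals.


ADMM iteration with rho = 1.0, z^k = -1.103, u^k = 1.9866
Step 1: x-update.
Minimize 7*x^2 - 4*x + (1.0/2)*(x + 1.103 + 1.9866)^2
FOC: (2*7 + 1.0)*x = 4 + 1.0*(-1.103 - 1.9866)
x^{k+1} = 0.0607
Step 2: z-update.
Minimize 8*z^2 - 1*z + (1.0/2)*(0.0607 - z + 1.9866)^2
FOC: (2*8 + 1.0)*z = 1 + 1.0*(0.0607 + 1.9866)
z^{k+1} = 0.1793
Step 3: u-update.
u^{k+1} = 1.9866 + 0.0607 - 0.1793 = 1.868
Step 4: Primal residual = |0.0607 - 0.1793| = 0.1186


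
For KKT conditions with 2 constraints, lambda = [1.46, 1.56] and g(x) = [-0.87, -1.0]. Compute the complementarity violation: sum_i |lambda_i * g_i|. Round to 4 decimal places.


KKT complementary slackness check:
lambda_1 * g_1 = 1.46 * -0.87 = -1.2702
lambda_2 * g_2 = 1.56 * -1.0 = -1.56
Total violation = 1.2702 + 1.56 = 2.8302


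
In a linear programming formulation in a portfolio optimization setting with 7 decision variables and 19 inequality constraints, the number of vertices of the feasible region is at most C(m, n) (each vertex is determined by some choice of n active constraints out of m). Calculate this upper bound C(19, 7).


Each vertex corresponds to some choice of n active constraints out of m, so the number of vertices is at most C(m, n) = m! / (n!(m-n)!).
m = 19, n = 7
Numerator: 19 * 18 * 17 * 16 * 15 * 14 * 13
Denominator: 7! = 5040
C(19, 7) = 50388


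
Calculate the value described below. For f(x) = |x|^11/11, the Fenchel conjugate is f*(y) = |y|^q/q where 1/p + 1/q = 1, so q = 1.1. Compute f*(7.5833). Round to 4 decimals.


The conjugate exponent q satisfies 1/p + 1/q = 1.
p = 11, so q = 11/(11 - 1) = 1.1
|y|^q = 7.5833^1.1 = 9.2863
f*(7.5833) = 9.2863 / 1.1 = 8.4421


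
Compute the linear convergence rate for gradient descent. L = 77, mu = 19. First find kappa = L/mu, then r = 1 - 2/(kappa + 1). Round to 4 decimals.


Step 1: Compute the condition number.
kappa = L/mu = 77/19 = 4.0526
Step 2: Compute the convergence rate.
r = 1 - 2/(kappa + 1) = 1 - 2*mu/(L + mu) = (L - mu)/(L + mu) = 58/96 = 0.6042


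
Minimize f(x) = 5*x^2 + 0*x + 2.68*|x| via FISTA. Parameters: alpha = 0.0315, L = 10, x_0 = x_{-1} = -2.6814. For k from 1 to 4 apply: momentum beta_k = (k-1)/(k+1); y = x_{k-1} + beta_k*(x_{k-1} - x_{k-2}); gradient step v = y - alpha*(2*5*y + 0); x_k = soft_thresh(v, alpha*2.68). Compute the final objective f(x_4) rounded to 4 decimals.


FISTA on f(x) = 5*x^2 + 0*x + 2.68*|x|
L = 10, alpha = 0.0315
Iteration 1: beta = 0.0, y = -2.6814 + 0.0*(-2.6814 + 2.6814) = -2.6814
  grad(y) = -26.814, v = y - alpha*grad = -1.8368
  prox(v) = soft_thresh(-1.8368, 0.0844) = -1.7523
Iteration 2: beta = 0.3333, y = -1.7523 + 0.3333*(-1.7523 + 2.6814) = -1.4427
  grad(y) = -14.4265, v = y - alpha*grad = -0.9882
  prox(v) = soft_thresh(-0.9882, 0.0844) = -0.9038
Iteration 3: beta = 0.5, y = -0.9038 + 0.5*(-0.9038 + 1.7523) = -0.4795
  grad(y) = -4.7953, v = y - alpha*grad = -0.3285
  prox(v) = soft_thresh(-0.3285, 0.0844) = -0.2441
Iteration 4: beta = 0.6, y = -0.2441 + 0.6*(-0.2441 + 0.9038) = 0.1518
  grad(y) = 1.5179, v = y - alpha*grad = 0.104
  prox(v) = soft_thresh(0.104, 0.0844) = 0.0196
f(x_4) = 5*0.0196^2 + 0*0.0196 + 2.68*|0.0196| = 0.0543


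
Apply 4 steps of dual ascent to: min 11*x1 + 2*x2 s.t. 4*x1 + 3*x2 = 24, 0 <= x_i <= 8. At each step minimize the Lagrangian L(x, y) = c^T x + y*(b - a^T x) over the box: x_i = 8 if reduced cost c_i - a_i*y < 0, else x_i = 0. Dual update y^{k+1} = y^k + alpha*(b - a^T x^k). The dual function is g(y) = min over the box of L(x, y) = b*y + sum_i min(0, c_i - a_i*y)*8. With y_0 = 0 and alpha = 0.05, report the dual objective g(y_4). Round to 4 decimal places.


Dual ascent for LP: min 11*x1 + 2*x2, 4*x1 + 3*x2 = 24, 0 <= x_i <= 8
Step 1: y^k = 0.0, reduced costs: (11.0, 2.0)
  x^k = (0.0, 0.0), subgradient = b - a^T x = 24.0
  y^{k+1} = 0.0 + 0.05*24.0 = 1.2
Step 2: y^k = 1.2, reduced costs: (6.2, -1.6)
  x^k = (0.0, 8.0), subgradient = b - a^T x = 0.0
  y^{k+1} = 1.2 + 0.05*0.0 = 1.2
Step 3: y^k = 1.2, reduced costs: (6.2, -1.6)
  x^k = (0.0, 8.0), subgradient = b - a^T x = 0.0
  y^{k+1} = 1.2 + 0.05*0.0 = 1.2
Step 4: y^k = 1.2, reduced costs: (6.2, -1.6)
  x^k = (0.0, 8.0), subgradient = b - a^T x = 0.0
  y^{k+1} = 1.2 + 0.05*0.0 = 1.2
Dual objective at y_4 = 1.2: reduced costs (6.2, -1.6), box minimizer x = (0.0, 8.0)
g(y_4) = b*y + (c1 - a1*y)*x1 + (c2 - a2*y)*x2 = 24*1.2 + 6.2*0.0 + (-1.6)*8.0 = 28.8 + 0.0 - 12.8 = 16.0


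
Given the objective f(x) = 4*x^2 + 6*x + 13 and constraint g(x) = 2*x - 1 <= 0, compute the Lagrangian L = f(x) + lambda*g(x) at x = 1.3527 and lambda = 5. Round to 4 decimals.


Step 1: Evaluate f(x).
f(1.3527) = 4*1.3527^2 + 6*1.3527 + 13 = 28.4354
Step 2: Evaluate g(x).
g(1.3527) = 2*1.3527 - 1 = 1.7054
Step 3: Compute Lagrangian.
L = 28.4354 + 5*1.7054 = 36.9624


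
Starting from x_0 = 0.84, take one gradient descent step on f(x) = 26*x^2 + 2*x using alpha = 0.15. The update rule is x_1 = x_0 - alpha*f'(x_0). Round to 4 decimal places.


We compute the gradient at x_0 and apply the update.
f'(x) = 52*x + 2
f'(0.84) = 52*0.84 + 2 = 45.68
x_1 = 0.84 - 0.15*45.68 = -6.012


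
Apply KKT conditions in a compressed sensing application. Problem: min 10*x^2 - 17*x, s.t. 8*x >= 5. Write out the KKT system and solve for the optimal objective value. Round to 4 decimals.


Step 1: Try lambda = 0 (constraint inactive).
Stationarity: 2*10*x - 17 = 0
x* = 17/(2*10) = 0.85
Check constraint: 8*0.85 = 6.8 >= 5 -- satisfied.
Step 2: Compute optimal value.
f(x*) = 10*0.85^2 - 17*0.85 = -7.225


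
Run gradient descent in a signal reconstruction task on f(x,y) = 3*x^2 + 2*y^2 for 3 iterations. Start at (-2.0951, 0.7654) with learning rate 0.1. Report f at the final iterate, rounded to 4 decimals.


Gradient descent on f(x,y) = 3*x^2 + 2*y^2.
Starting point: (-2.0951, 0.7654), alpha = 0.1
Step 1: grad_x = 2*3*-2.0951 = -12.5706, grad_y = 2*2*0.7654 = 3.0616
  x_1 = -2.0951 - 0.1*-12.5706 = -0.838
  y_1 = 0.7654 - 0.1*3.0616 = 0.4592
Step 2: grad_x = 2*3*-0.838 = -5.0282, grad_y = 2*2*0.4592 = 1.837
  x_2 = -0.838 - 0.1*-5.0282 = -0.3352
  y_2 = 0.4592 - 0.1*1.837 = 0.2755
Step 3: grad_x = 2*3*-0.3352 = -2.0113, grad_y = 2*2*0.2755 = 1.1022
  x_3 = -0.3352 - 0.1*-2.0113 = -0.1341
  y_3 = 0.2755 - 0.1*1.1022 = 0.1653
f(-0.1341, 0.1653) = 3*(-0.1341)^2 + 2*0.1653^2 = 0.1086


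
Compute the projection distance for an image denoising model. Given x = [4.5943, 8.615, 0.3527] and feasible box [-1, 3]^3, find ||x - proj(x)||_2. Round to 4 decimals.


Project each component onto [-1, 3].
clip(4.5943) = 3.0, clip(8.615) = 3.0, clip(0.3527) = 0.3527
Projection = [3.0, 3.0, 0.3527]
Squared diffs: [2.5418, 31.5282, 0.0]
Distance = sqrt(34.07) = 5.837


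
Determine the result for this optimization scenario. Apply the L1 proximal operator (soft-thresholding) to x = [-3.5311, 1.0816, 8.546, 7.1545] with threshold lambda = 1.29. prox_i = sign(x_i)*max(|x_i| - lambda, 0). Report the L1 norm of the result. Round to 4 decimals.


Soft-thresholding with lambda = 1.29:
prox(-3.5311) = sign(-3.5311)*max(|-3.5311| - 1.29, 0) = -2.2411
prox(1.0816) = sign(1.0816)*max(|1.0816| - 1.29, 0) = 0.0
prox(8.546) = sign(8.546)*max(|8.546| - 1.29, 0) = 7.256
prox(7.1545) = sign(7.1545)*max(|7.1545| - 1.29, 0) = 5.8645
prox(x) = [-2.2411, 0.0, 7.256, 5.8645]
||prox(x)||_1 = 2.2411 + 0.0 + 7.256 + 5.8645 = 15.3616


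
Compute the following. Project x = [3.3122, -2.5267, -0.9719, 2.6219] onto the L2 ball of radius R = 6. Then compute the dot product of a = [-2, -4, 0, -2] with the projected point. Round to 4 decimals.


Step 1: Compute ||x|| (intermediates to 6 decimals).
||x|| = sqrt(3.3122^2 + (-2.5267)^2 + (-0.9719)^2 + 2.6219^2) = 5.017353
Step 2: Project.
Since ||x|| <= R, proj = x (no scaling needed).
proj(x) = [3.3122, -2.5267, -0.9719, 2.6219]
Step 3: Dot product.
a^T * proj(x) = -2*3.3122 - 4*(-2.5267) + 0*(-0.9719) - 2*2.6219 = -1.7614


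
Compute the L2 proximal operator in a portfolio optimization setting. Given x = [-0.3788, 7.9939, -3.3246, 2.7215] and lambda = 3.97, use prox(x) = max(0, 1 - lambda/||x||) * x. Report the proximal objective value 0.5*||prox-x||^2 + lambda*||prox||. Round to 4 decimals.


Step 1: Compute ||x||.
||x|| = 9.0833
Step 2: Compute scaling factor.
scale = max(0, 1 - 3.97/9.0833) = 0.5629
Step 3: prox(x) = [-0.2132, 4.5, -1.8715, 1.532]
||prox(x)|| = 5.1133
Step 4: Proximal objective.
0.5*||prox-x||^2 = 7.8805
lambda*||prox|| = 20.2998
Total = 28.1801


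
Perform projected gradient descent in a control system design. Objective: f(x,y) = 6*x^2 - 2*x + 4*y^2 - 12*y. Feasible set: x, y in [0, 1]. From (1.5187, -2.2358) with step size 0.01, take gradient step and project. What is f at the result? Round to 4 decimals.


Step 1: Compute gradient at (1.5187, -2.2358).
grad_x = 2*6*1.5187 - 2 = 16.2244
grad_y = 2*4*-2.2358 - 12 = -29.8864
Step 2: Gradient step.
x_raw = 1.5187 - 0.01*16.2244 = 1.3565
y_raw = -2.2358 - 0.01*-29.8864 = -1.9369
Step 3: Project onto [0, 1].
x_proj = clip(1.3565) = 1.0
y_proj = clip(-1.9369) = 0.0
Step 4: Evaluate f.
f(1.0, 0.0) = 4.0


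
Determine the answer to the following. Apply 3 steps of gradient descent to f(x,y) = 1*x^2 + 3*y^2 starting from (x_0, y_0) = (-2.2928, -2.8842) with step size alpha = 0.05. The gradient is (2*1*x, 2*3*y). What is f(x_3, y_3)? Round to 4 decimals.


Gradient descent on f(x,y) = 1*x^2 + 3*y^2.
Starting point: (-2.2928, -2.8842), alpha = 0.05
Step 1: grad_x = 2*1*-2.2928 = -4.5856, grad_y = 2*3*-2.8842 = -17.3052
  x_1 = -2.2928 - 0.05*-4.5856 = -2.0635
  y_1 = -2.8842 - 0.05*-17.3052 = -2.0189
Step 2: grad_x = 2*1*-2.0635 = -4.127, grad_y = 2*3*-2.0189 = -12.1136
  x_2 = -2.0635 - 0.05*-4.127 = -1.8572
  y_2 = -2.0189 - 0.05*-12.1136 = -1.4133
Step 3: grad_x = 2*1*-1.8572 = -3.7143, grad_y = 2*3*-1.4133 = -8.4795
  x_3 = -1.8572 - 0.05*-3.7143 = -1.6715
  y_3 = -1.4133 - 0.05*-8.4795 = -0.9893
f(-1.6715, -0.9893) = 1*(-1.6715)^2 + 3*(-0.9893)^2 = 5.7298
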